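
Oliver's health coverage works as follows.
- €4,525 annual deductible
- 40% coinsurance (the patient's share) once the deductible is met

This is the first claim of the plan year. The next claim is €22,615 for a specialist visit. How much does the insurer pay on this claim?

Nothing has been paid toward the €4,525 deductible, so the first €4,525 of this charge is applied there.
After the €4,525 deductible portion, €22,615 − €4,525 = €18,090 is subject to coinsurance.
40% of €18,090 = €7,236 falls to the patient.
Patient responsibility: €4,525 + €7,236 = €11,761.
The plan picks up €22,615 − €11,761 = €10,854.

€10,854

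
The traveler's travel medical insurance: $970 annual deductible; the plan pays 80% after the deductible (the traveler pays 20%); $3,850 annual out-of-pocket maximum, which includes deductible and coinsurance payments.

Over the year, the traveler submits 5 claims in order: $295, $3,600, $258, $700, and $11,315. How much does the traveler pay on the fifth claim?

$2,103.40

Claim 1 ($295): fully absorbed by the deductible. Traveler owes $295 (running OOP $295).
Claim 2 ($3,600): $675 to deductible, leaving $2,925; 20% of $2,925 = $585. Traveler owes $1,260 (running OOP $1,555).
Claim 3 ($258): 20% coinsurance on $258 = $51.60. Traveler pays $51.60; OOP now $1,606.60.
Claim 4 ($700): 20% coinsurance on $700 = $140. Traveler owes $140 (running OOP $1,746.60).
Claim 5 ($11,315): deductible already satisfied, so traveler's share is 20% × $11,315 = $2,263. Adding that to $1,746.60 gives $4,009.60, past the $3,850 cap; traveler pays only $3,850 − $1,746.60 = $2,103.40.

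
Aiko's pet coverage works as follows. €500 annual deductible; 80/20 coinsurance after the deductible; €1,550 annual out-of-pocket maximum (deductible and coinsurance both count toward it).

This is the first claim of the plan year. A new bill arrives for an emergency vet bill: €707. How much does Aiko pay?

€541.40

Deductible not yet touched, so the first €500 of the bill goes to the deductible.
After the €500 deductible portion, €707 − €500 = €207 is subject to coinsurance.
Coinsurance: €207 × 20% = €41.40.
That puts the owner's cost at €500 + €41.40 = €541.40 before any cap.
Cumulative spending €0 + €541.40 = €541.40 stays under the €1,550 maximum.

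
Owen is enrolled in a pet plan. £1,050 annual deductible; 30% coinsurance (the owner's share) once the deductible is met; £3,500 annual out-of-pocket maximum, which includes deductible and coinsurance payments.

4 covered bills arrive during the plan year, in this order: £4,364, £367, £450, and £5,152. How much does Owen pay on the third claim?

£135

Claim 1 — £4,364: £1,050 finishes the deductible; £3,314 goes to coinsurance; coinsurance £3,314 × 30% = £994.20. Owner owes £2,044.20 (running OOP £2,044.20).
Claim 2 — £367: deductible met; 30% of £367 = £110.10. Owner pays £110.10; OOP now £2,154.30.
Claim 3 — £450: deductible met; 30% of £450 = £135. Owner pays £135; OOP now £2,289.30.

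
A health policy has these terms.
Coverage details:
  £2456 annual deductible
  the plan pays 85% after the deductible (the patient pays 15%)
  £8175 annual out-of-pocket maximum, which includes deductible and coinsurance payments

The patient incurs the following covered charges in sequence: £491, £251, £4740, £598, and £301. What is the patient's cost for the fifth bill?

Bill 1, £491: fully absorbed by the deductible. Patient owes £491 (running OOP £491).
Bill 2, £251: fully absorbed by the deductible. Cost to patient: £251. OOP to date £742.
Bill 3, £4740: deductible takes £1714, £3026 remains; patient's 15% is £453.90. Patient owes £2167.90 (running OOP £2909.90).
Bill 4, £598: deductible met; 15% of £598 = £89.70. Patient owes £89.70 (running OOP £2999.60).
Bill 5, £301: deductible met; 15% of £301 = £45.15. Cost to patient: £45.15. OOP to date £3044.75.

£45.15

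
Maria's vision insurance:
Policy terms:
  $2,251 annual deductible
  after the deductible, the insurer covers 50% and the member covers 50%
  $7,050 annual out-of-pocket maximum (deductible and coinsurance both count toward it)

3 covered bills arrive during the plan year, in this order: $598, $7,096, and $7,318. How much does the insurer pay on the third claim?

$5,240.50

#1 ($598): all of it applies to the deductible. Member pays $598; OOP now $598. Insurer: $598 − $598 = $0.
#2 ($7,096): $1,653 to deductible, leaving $5,443; member's 50% is $2,721.50. Cost to member: $4,374.50. OOP to date $4,972.50. Plan pays $7,096 − $4,374.50 = $2,721.50.
#3 ($7,318): deductible met; 50% of $7,318 = $3,659. Adding that to $4,972.50 gives $8,631.50, past the $7,050 cap; member pays only $7,050 − $4,972.50 = $2,077.50. Plan pays $7,318 − $2,077.50 = $5,240.50.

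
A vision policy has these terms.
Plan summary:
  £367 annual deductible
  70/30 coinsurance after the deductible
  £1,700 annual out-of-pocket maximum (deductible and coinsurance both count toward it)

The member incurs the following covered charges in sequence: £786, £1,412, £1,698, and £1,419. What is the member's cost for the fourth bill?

Bill 1, £786: deductible takes £367, £419 remains; 30% of £419 = £125.70. Member pays £492.70; OOP now £492.70.
Bill 2, £1,412: deductible met; 30% of £1,412 = £423.60. Cost to member: £423.60. OOP to date £916.30.
Bill 3, £1,698: 30% coinsurance on £1,698 = £509.40. Member owes £509.40 (running OOP £1,425.70).
Bill 4, £1,419: 30% coinsurance on £1,419 = £425.70. OOP would hit £1,851.40 > £1,700, so the cap limits the member to £1,700 − £1,425.70 = £274.30.

£274.30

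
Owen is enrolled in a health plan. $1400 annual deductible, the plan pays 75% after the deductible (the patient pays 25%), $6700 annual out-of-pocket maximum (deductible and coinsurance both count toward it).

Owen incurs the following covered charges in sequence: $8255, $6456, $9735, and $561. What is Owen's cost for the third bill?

Bill 1, $8255: $1400 to deductible, leaving $6855; patient's 25% is $1713.75. Patient owes $3113.75 (running OOP $3113.75).
Bill 2, $6456: deductible met; 25% of $6456 = $1614. Patient pays $1614; OOP now $4727.75.
Bill 3, $9735: 25% coinsurance on $9735 = $2433.75. OOP would hit $7161.50 > $6700, so the cap limits the patient to $6700 − $4727.75 = $1972.25.

$1972.25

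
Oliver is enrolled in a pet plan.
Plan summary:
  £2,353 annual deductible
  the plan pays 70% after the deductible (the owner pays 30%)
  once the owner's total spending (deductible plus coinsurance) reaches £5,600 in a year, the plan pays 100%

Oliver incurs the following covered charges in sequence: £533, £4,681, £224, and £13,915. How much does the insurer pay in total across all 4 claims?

£13,753

Claim 1 — £533: fully absorbed by the deductible. Owner pays £533; OOP now £533. Plan pays £533 − £533 = £0.
Claim 2 — £4,681: £1,820 finishes the deductible; £2,861 goes to coinsurance; owner's 30% is £858.30. Cost to owner: £2,678.30. OOP to date £3,211.30. Plan pays £4,681 − £2,678.30 = £2,002.70.
Claim 3 — £224: deductible already satisfied, so owner's share is 30% × £224 = £67.20. Cost to owner: £67.20. OOP to date £3,278.50. Insurer: £224 − £67.20 = £156.80.
Claim 4 — £13,915: deductible met; 30% of £13,915 = £4,174.50. That would push OOP to £7,453, over the £5,600 cap, so owner pays £5,600 − £3,278.50 = £2,321.50. Insurer: £13,915 − £2,321.50 = £11,593.50.
Insurer total = bills − owner's total = £19,353 − £5,600 = £13,753.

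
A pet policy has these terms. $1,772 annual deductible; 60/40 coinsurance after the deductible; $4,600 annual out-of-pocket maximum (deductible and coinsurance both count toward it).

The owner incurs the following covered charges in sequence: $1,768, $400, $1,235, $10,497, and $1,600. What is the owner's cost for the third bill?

$494

Claim 1 — $1,768: entire amount goes to the deductible. Cost to owner: $1,768. OOP to date $1,768.
Claim 2 — $400: deductible takes $4, $396 remains; coinsurance $396 × 40% = $158.40. Cost to owner: $162.40. OOP to date $1,930.40.
Claim 3 — $1,235: 40% coinsurance on $1,235 = $494. Owner pays $494; OOP now $2,424.40.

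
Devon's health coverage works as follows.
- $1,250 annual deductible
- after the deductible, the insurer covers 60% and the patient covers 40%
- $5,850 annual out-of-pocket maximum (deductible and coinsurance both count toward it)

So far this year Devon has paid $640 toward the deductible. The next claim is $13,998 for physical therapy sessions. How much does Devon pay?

Remaining deductible: $1,250 − $640 = $610.
That leaves $13,998 − $610 = $13,388 for coinsurance.
Patient's 40% share of $13,388 is $5,355.20.
So the patient owes $610 + $5,355.20 = $5,965.20 before any cap.
Year-to-date out-of-pocket would reach $640 + $5,965.20 = $6,605.20, above the $5,850 maximum, so the patient pays only $5,850 − $640 = $5,210.

$5,210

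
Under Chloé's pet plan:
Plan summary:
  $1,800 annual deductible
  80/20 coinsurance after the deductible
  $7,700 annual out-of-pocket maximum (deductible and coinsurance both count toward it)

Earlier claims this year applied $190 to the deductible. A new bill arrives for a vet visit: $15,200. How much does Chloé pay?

Deductible still to meet: $1,800 − $190 = $1,610.
That leaves $15,200 − $1,610 = $13,590 for coinsurance.
Owner's 20% share of $13,590 is $2,718.
That puts the owner's cost at $1,610 + $2,718 = $4,328 before any cap.
Year-to-date out-of-pocket becomes $190 + $4,328 = $4,518, still under the $7,700 maximum, so no cap applies.

$4,328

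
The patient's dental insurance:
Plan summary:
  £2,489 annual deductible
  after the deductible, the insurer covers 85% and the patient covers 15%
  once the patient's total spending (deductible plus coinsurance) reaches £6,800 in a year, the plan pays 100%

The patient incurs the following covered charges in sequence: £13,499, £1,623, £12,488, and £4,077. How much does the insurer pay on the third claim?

£10,614.80

#1 (£13,499): £2,489 to deductible, leaving £11,010; patient's 15% is £1,651.50. Cost to patient: £4,140.50. OOP to date £4,140.50. Plan pays £13,499 − £4,140.50 = £9,358.50.
#2 (£1,623): deductible met; 15% of £1,623 = £243.45. Cost to patient: £243.45. OOP to date £4,383.95. Plan pays £1,623 − £243.45 = £1,379.55.
#3 (£12,488): 15% coinsurance on £12,488 = £1,873.20. Cost to patient: £1,873.20. OOP to date £6,257.15. Insurer: £12,488 − £1,873.20 = £10,614.80.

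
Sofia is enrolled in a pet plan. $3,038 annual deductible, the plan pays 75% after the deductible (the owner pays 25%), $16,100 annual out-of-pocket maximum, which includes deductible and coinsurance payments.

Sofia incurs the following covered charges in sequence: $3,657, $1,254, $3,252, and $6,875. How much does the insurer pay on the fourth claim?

Claim 1 — $3,657: $3,038 finishes the deductible; $619 goes to coinsurance; 25% of $619 = $154.75. Cost to owner: $3,192.75. OOP to date $3,192.75. Plan pays $3,657 − $3,192.75 = $464.25.
Claim 2 — $1,254: deductible already satisfied, so owner's share is 25% × $1,254 = $313.50. Cost to owner: $313.50. OOP to date $3,506.25. Plan pays $1,254 − $313.50 = $940.50.
Claim 3 — $3,252: deductible met; 25% of $3,252 = $813. Cost to owner: $813. OOP to date $4,319.25. Plan pays $3,252 − $813 = $2,439.
Claim 4 — $6,875: deductible met; 25% of $6,875 = $1,718.75. Owner owes $1,718.75 (running OOP $6,038). Insurer: $6,875 − $1,718.75 = $5,156.25.

$5,156.25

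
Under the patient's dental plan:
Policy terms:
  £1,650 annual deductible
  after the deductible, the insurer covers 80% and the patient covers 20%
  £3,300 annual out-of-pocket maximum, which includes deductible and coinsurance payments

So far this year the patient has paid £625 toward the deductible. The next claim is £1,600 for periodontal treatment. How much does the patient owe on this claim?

Deductible still to meet: £1,650 − £625 = £1,025.
The remaining £575 (= £1,600 − £1,025) moves to coinsurance.
Patient's 20% share of £575 is £115.
Patient responsibility before any cap: £1,025 + £115 = £1,140.
Year-to-date out-of-pocket becomes £625 + £1,140 = £1,765, still under the £3,300 maximum, so no cap applies.

£1,140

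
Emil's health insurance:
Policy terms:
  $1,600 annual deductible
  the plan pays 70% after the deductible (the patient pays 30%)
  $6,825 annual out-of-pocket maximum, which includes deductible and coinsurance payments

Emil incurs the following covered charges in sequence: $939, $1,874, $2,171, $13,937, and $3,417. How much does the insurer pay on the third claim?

Bill 1, $939: fully absorbed by the deductible. Cost to patient: $939. OOP to date $939. Insurer: $939 − $939 = $0.
Bill 2, $1,874: $661 finishes the deductible; $1,213 goes to coinsurance; coinsurance $1,213 × 30% = $363.90. Cost to patient: $1,024.90. OOP to date $1,963.90. Plan pays $1,874 − $1,024.90 = $849.10.
Bill 3, $2,171: deductible met; 30% of $2,171 = $651.30. Cost to patient: $651.30. OOP to date $2,615.20. Insurer: $2,171 − $651.30 = $1,519.70.

$1,519.70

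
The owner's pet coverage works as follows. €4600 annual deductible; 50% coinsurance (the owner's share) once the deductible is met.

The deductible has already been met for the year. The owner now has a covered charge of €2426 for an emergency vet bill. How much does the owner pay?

With the deductible met, the entire €2426 is subject to coinsurance.
Coinsurance: €2426 × 50% = €1213.

€1213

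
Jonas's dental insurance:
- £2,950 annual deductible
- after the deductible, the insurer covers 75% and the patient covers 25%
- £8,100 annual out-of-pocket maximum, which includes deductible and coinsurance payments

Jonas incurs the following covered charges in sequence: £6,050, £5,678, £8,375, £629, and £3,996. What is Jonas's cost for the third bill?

#1 (£6,050): deductible takes £2,950, £3,100 remains; coinsurance £3,100 × 25% = £775. Patient owes £3,725 (running OOP £3,725).
#2 (£5,678): 25% coinsurance on £5,678 = £1,419.50. Patient owes £1,419.50 (running OOP £5,144.50).
#3 (£8,375): 25% coinsurance on £8,375 = £2,093.75. Patient pays £2,093.75; OOP now £7,238.25.

£2,093.75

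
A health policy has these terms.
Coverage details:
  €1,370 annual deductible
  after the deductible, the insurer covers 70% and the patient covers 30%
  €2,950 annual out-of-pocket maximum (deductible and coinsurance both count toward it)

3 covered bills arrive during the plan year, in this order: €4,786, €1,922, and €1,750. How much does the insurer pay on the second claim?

€1,366.80

Claim 1 (€4,786): deductible takes €1,370, €3,416 remains; patient's 30% is €1,024.80. Cost to patient: €2,394.80. OOP to date €2,394.80. Insurer: €4,786 − €2,394.80 = €2,391.20.
Claim 2 (€1,922): deductible met; 30% of €1,922 = €576.60. Adding that to €2,394.80 gives €2,971.40, past the €2,950 cap; patient pays only €2,950 − €2,394.80 = €555.20. Plan pays €1,922 − €555.20 = €1,366.80.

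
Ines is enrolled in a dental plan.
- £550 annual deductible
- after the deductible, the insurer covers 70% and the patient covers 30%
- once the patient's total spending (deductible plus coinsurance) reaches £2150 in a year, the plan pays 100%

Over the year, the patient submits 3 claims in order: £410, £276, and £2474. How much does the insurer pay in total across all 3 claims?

Claim 1 (£410): all of it applies to the deductible. Patient owes £410 (running OOP £410). Insurer: £410 − £410 = £0.
Claim 2 (£276): deductible takes £140, £136 remains; patient's 30% is £40.80. Cost to patient: £180.80. OOP to date £590.80. Insurer: £276 − £180.80 = £95.20.
Claim 3 (£2474): 30% coinsurance on £2474 = £742.20. Patient pays £742.20; OOP now £1333. Plan pays £2474 − £742.20 = £1731.80.
Insurer total = bills − patient's total = £3160 − £1333 = £1827.

£1827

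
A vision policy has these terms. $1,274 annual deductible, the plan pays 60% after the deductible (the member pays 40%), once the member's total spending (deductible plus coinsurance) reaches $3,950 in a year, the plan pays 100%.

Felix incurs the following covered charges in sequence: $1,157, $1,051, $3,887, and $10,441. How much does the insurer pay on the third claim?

Bill 1, $1,157: entire amount goes to the deductible. Member pays $1,157; OOP now $1,157. Insurer: $1,157 − $1,157 = $0.
Bill 2, $1,051: deductible takes $117, $934 remains; member's 40% is $373.60. Cost to member: $490.60. OOP to date $1,647.60. Insurer: $1,051 − $490.60 = $560.40.
Bill 3, $3,887: deductible already satisfied, so member's share is 40% × $3,887 = $1,554.80. Member owes $1,554.80 (running OOP $3,202.40). Insurer: $3,887 − $1,554.80 = $2,332.20.

$2,332.20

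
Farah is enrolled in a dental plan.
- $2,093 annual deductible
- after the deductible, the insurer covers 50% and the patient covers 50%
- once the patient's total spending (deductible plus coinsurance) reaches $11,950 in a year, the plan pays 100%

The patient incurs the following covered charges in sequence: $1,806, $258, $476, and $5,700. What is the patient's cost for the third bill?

$252.50

#1 ($1,806): entire amount goes to the deductible. Patient pays $1,806; OOP now $1,806.
#2 ($258): all of it applies to the deductible. Patient owes $258 (running OOP $2,064).
#3 ($476): deductible takes $29, $447 remains; coinsurance $447 × 50% = $223.50. Cost to patient: $252.50. OOP to date $2,316.50.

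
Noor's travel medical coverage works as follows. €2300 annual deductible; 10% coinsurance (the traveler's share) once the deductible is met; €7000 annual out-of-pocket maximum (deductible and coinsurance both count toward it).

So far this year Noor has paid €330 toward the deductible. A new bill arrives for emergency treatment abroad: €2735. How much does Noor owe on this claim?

€330 of the €2300 deductible is already met, leaving €1970.
The remaining €765 (= €2735 − €1970) moves to coinsurance.
10% of €765 = €76.50 falls to the traveler.
That puts the traveler's cost at €1970 + €76.50 = €2046.50 before any cap.
Cumulative spending €330 + €2046.50 = €2376.50 stays under the €7000 maximum.

€2046.50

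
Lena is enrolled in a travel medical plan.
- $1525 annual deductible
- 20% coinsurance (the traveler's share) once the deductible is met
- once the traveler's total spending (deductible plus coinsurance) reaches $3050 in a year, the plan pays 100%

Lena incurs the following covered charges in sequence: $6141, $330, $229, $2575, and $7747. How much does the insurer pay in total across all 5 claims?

Claim 1 — $6141: deductible takes $1525, $4616 remains; 20% of $4616 = $923.20. Traveler pays $2448.20; OOP now $2448.20. Plan pays $6141 − $2448.20 = $3692.80.
Claim 2 — $330: deductible already satisfied, so traveler's share is 20% × $330 = $66. Traveler pays $66; OOP now $2514.20. Plan pays $330 − $66 = $264.
Claim 3 — $229: deductible met; 20% of $229 = $45.80. Traveler owes $45.80 (running OOP $2560). Insurer: $229 − $45.80 = $183.20.
Claim 4 — $2575: deductible met; 20% of $2575 = $515. That would push OOP to $3075, over the $3050 cap, so traveler pays $3050 − $2560 = $490. Insurer: $2575 − $490 = $2085.
Claim 5 — $7747: deductible met; 20% of $7747 = $1549.40. OOP would hit $4599.40 > $3050, so the cap limits the traveler to $3050 − $3050 = $0. Insurer: $7747 − $0 = $7747.
Insurer total: $3692.80 + $264 + $183.20 + $2085 + $7747 = $13972.

$13972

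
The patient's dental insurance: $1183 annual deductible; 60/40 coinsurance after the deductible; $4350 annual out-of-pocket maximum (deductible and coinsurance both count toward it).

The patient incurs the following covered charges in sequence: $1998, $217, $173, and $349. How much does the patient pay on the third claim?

Claim 1 ($1998): $1183 finishes the deductible; $815 goes to coinsurance; patient's 40% is $326. Patient pays $1509; OOP now $1509.
Claim 2 ($217): deductible already satisfied, so patient's share is 40% × $217 = $86.80. Cost to patient: $86.80. OOP to date $1595.80.
Claim 3 ($173): deductible already satisfied, so patient's share is 40% × $173 = $69.20. Patient owes $69.20 (running OOP $1665).

$69.20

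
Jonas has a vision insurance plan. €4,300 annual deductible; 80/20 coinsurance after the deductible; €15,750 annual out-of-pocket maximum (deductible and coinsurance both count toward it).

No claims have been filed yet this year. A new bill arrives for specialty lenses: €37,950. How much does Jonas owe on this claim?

€11,030

The full €4,300 deductible is still open; €4,300 of this bill applies to it.
The remaining €33,650 (= €37,950 − €4,300) moves to coinsurance.
20% of €33,650 = €6,730 falls to the member.
That puts the member's cost at €4,300 + €6,730 = €11,030 before any cap.
Total out-of-pocket so far would be €0 + €11,030 = €11,030, below the €15,750 cap — no reduction.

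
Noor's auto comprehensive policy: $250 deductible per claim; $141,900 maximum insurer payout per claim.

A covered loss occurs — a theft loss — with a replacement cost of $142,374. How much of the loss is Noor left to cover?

$474

Subtract the deductible: $142,374 − $250 = $142,124.
The $141,900 per-incident cap binds; insurer pays $141,900.
The policyholder bears the rest of the original loss: $142,374 − $141,900 = $474.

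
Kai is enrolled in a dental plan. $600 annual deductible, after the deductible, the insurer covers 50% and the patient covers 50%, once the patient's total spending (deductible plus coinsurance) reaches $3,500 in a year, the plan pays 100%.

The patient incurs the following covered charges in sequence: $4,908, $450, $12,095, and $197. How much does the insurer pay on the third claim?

$11,574

Bill 1, $4,908: $600 finishes the deductible; $4,308 goes to coinsurance; 50% of $4,308 = $2,154. Cost to patient: $2,754. OOP to date $2,754. Insurer: $4,908 − $2,754 = $2,154.
Bill 2, $450: 50% coinsurance on $450 = $225. Cost to patient: $225. OOP to date $2,979. Insurer: $450 − $225 = $225.
Bill 3, $12,095: 50% coinsurance on $12,095 = $6,047.50. Adding that to $2,979 gives $9,026.50, past the $3,500 cap; patient pays only $3,500 − $2,979 = $521. Plan pays $12,095 − $521 = $11,574.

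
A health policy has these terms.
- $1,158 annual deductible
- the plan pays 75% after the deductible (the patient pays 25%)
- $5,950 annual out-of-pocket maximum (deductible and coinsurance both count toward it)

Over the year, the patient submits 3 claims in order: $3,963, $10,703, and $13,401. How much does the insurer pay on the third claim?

$11,986

Claim 1 ($3,963): $1,158 to deductible, leaving $2,805; 25% of $2,805 = $701.25. Patient pays $1,859.25; OOP now $1,859.25. Plan pays $3,963 − $1,859.25 = $2,103.75.
Claim 2 ($10,703): deductible already satisfied, so patient's share is 25% × $10,703 = $2,675.75. Patient pays $2,675.75; OOP now $4,535. Plan pays $10,703 − $2,675.75 = $8,027.25.
Claim 3 ($13,401): deductible already satisfied, so patient's share is 25% × $13,401 = $3,350.25. OOP would hit $7,885.25 > $5,950, so the cap limits the patient to $5,950 − $4,535 = $1,415. Plan pays $13,401 − $1,415 = $11,986.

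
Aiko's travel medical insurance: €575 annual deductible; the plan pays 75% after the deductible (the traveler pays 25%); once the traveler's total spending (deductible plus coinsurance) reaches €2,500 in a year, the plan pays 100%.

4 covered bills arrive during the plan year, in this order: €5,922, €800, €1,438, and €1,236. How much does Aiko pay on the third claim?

Claim 1 — €5,922: €575 to deductible, leaving €5,347; 25% of €5,347 = €1,336.75. Traveler pays €1,911.75; OOP now €1,911.75.
Claim 2 — €800: 25% coinsurance on €800 = €200. Traveler pays €200; OOP now €2,111.75.
Claim 3 — €1,438: 25% coinsurance on €1,438 = €359.50. Traveler owes €359.50 (running OOP €2,471.25).

€359.50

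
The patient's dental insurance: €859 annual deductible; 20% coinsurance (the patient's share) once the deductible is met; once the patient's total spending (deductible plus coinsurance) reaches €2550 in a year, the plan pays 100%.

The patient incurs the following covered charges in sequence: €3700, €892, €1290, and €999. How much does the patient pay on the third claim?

Bill 1, €3700: €859 to deductible, leaving €2841; coinsurance €2841 × 20% = €568.20. Patient pays €1427.20; OOP now €1427.20.
Bill 2, €892: 20% coinsurance on €892 = €178.40. Cost to patient: €178.40. OOP to date €1605.60.
Bill 3, €1290: deductible met; 20% of €1290 = €258. Patient pays €258; OOP now €1863.60.

€258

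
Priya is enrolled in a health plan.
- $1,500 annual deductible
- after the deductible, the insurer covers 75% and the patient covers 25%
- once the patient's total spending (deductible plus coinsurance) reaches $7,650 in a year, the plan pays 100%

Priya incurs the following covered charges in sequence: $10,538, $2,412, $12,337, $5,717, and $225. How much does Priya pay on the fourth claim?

Claim 1 — $10,538: deductible takes $1,500, $9,038 remains; patient's 25% is $2,259.50. Patient owes $3,759.50 (running OOP $3,759.50).
Claim 2 — $2,412: 25% coinsurance on $2,412 = $603. Cost to patient: $603. OOP to date $4,362.50.
Claim 3 — $12,337: deductible met; 25% of $12,337 = $3,084.25. Cost to patient: $3,084.25. OOP to date $7,446.75.
Claim 4 — $5,717: deductible already satisfied, so patient's share is 25% × $5,717 = $1,429.25. OOP would hit $8,876 > $7,650, so the cap limits the patient to $7,650 − $7,446.75 = $203.25.

$203.25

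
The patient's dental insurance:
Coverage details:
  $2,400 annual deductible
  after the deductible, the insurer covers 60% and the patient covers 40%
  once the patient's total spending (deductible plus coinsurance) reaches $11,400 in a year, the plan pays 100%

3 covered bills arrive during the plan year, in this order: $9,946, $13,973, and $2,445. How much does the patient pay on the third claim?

$392.40

Claim 1 — $9,946: $2,400 finishes the deductible; $7,546 goes to coinsurance; patient's 40% is $3,018.40. Cost to patient: $5,418.40. OOP to date $5,418.40.
Claim 2 — $13,973: 40% coinsurance on $13,973 = $5,589.20. Patient pays $5,589.20; OOP now $11,007.60.
Claim 3 — $2,445: deductible met; 40% of $2,445 = $978. Adding that to $11,007.60 gives $11,985.60, past the $11,400 cap; patient pays only $11,400 − $11,007.60 = $392.40.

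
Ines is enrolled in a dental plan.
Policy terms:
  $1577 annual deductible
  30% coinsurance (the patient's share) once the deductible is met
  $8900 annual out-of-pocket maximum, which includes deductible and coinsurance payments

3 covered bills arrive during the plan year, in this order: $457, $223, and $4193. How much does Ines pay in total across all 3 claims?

$2565.80

#1 ($457): entire amount goes to the deductible. Cost to patient: $457. OOP to date $457.
#2 ($223): fully absorbed by the deductible. Patient pays $223; OOP now $680.
#3 ($4193): $897 to deductible, leaving $3296; 30% of $3296 = $988.80. Cost to patient: $1885.80. OOP to date $2565.80.
Total paid by the patient: $457 + $223 + $1885.80 = $2565.80.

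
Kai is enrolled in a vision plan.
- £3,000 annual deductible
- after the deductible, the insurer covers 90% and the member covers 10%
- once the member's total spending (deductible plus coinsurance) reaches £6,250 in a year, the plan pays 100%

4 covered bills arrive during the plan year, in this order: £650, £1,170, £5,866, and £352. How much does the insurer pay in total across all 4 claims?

£4,534.20

#1 (£650): fully absorbed by the deductible. Member owes £650 (running OOP £650). Plan pays £650 − £650 = £0.
#2 (£1,170): entire amount goes to the deductible. Cost to member: £1,170. OOP to date £1,820. Insurer: £1,170 − £1,170 = £0.
#3 (£5,866): deductible takes £1,180, £4,686 remains; 10% of £4,686 = £468.60. Member pays £1,648.60; OOP now £3,468.60. Insurer: £5,866 − £1,648.60 = £4,217.40.
#4 (£352): 10% coinsurance on £352 = £35.20. Cost to member: £35.20. OOP to date £3,503.80. Plan pays £352 − £35.20 = £316.80.
Insurer total = bills − member's total = £8,038 − £3,503.80 = £4,534.20.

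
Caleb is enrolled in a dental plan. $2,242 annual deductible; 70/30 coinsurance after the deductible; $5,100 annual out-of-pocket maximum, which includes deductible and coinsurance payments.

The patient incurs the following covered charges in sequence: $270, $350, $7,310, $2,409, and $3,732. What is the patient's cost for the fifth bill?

$428.90

#1 ($270): all of it applies to the deductible. Patient pays $270; OOP now $270.
#2 ($350): fully absorbed by the deductible. Patient pays $350; OOP now $620.
#3 ($7,310): $1,622 to deductible, leaving $5,688; patient's 30% is $1,706.40. Patient pays $3,328.40; OOP now $3,948.40.
#4 ($2,409): deductible already satisfied, so patient's share is 30% × $2,409 = $722.70. Patient pays $722.70; OOP now $4,671.10.
#5 ($3,732): deductible met; 30% of $3,732 = $1,119.60. OOP would hit $5,790.70 > $5,100, so the cap limits the patient to $5,100 − $4,671.10 = $428.90.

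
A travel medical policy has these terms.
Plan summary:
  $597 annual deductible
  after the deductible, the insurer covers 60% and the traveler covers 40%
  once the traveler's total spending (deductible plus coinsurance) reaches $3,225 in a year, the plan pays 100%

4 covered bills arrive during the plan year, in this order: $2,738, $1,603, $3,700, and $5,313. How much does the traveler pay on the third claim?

$1,130.40

Claim 1 ($2,738): $597 finishes the deductible; $2,141 goes to coinsurance; traveler's 40% is $856.40. Traveler owes $1,453.40 (running OOP $1,453.40).
Claim 2 ($1,603): deductible already satisfied, so traveler's share is 40% × $1,603 = $641.20. Traveler pays $641.20; OOP now $2,094.60.
Claim 3 ($3,700): 40% coinsurance on $3,700 = $1,480. OOP would hit $3,574.60 > $3,225, so the cap limits the traveler to $3,225 − $2,094.60 = $1,130.40.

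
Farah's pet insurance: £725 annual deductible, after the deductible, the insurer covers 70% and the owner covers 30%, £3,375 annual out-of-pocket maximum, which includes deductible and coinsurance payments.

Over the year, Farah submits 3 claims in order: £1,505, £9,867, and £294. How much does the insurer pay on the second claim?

£7,451

Bill 1, £1,505: £725 to deductible, leaving £780; owner's 30% is £234. Owner owes £959 (running OOP £959). Insurer: £1,505 − £959 = £546.
Bill 2, £9,867: deductible met; 30% of £9,867 = £2,960.10. OOP would hit £3,919.10 > £3,375, so the cap limits the owner to £3,375 − £959 = £2,416. Insurer: £9,867 − £2,416 = £7,451.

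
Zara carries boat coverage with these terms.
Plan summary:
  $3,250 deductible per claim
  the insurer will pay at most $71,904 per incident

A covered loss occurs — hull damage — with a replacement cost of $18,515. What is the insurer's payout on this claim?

$15,265

Less the $3,250 deductible: $18,515 − $3,250 = $15,265.
$15,265 ≤ $71,904, so the limit doesn't bind; insurer pays $15,265.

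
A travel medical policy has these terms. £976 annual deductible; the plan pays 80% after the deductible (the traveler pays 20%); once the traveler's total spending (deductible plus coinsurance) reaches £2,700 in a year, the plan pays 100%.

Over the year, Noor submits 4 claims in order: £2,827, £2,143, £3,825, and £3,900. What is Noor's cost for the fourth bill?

Claim 1 (£2,827): £976 finishes the deductible; £1,851 goes to coinsurance; 20% of £1,851 = £370.20. Cost to traveler: £1,346.20. OOP to date £1,346.20.
Claim 2 (£2,143): 20% coinsurance on £2,143 = £428.60. Cost to traveler: £428.60. OOP to date £1,774.80.
Claim 3 (£3,825): deductible met; 20% of £3,825 = £765. Traveler pays £765; OOP now £2,539.80.
Claim 4 (£3,900): 20% coinsurance on £3,900 = £780. That would push OOP to £3,319.80, over the £2,700 cap, so traveler pays £2,700 − £2,539.80 = £160.20.

£160.20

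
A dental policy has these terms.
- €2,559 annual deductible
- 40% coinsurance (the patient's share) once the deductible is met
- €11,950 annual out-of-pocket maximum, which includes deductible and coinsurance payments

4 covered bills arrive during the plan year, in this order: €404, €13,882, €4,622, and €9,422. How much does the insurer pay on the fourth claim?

€6,570.60

Bill 1, €404: all of it applies to the deductible. Cost to patient: €404. OOP to date €404. Insurer: €404 − €404 = €0.
Bill 2, €13,882: deductible takes €2,155, €11,727 remains; patient's 40% is €4,690.80. Patient owes €6,845.80 (running OOP €7,249.80). Insurer: €13,882 − €6,845.80 = €7,036.20.
Bill 3, €4,622: 40% coinsurance on €4,622 = €1,848.80. Patient pays €1,848.80; OOP now €9,098.60. Plan pays €4,622 − €1,848.80 = €2,773.20.
Bill 4, €9,422: 40% coinsurance on €9,422 = €3,768.80. OOP would hit €12,867.40 > €11,950, so the cap limits the patient to €11,950 − €9,098.60 = €2,851.40. Plan pays €9,422 − €2,851.40 = €6,570.60.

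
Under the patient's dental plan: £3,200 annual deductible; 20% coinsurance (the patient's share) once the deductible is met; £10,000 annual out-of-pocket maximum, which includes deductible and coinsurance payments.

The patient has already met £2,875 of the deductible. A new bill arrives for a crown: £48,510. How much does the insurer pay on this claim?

£2,875 of the £3,200 deductible is already met, leaving £325.
That leaves £48,510 − £325 = £48,185 for coinsurance.
20% of £48,185 = £9,637 falls to the patient.
That puts the patient's cost at £325 + £9,637 = £9,962 before any cap.
That would bring total out-of-pocket to £12,837, past the £10,000 cap. The patient is capped at £10,000 − £2,875 = £7,125 on this claim.
Insurer pays the balance: £48,510 − £7,125 = £41,385.

£41,385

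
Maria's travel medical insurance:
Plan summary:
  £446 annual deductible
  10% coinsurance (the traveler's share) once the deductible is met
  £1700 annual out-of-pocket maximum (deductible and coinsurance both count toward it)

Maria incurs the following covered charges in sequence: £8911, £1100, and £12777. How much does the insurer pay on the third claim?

£12479.50

#1 (£8911): deductible takes £446, £8465 remains; coinsurance £8465 × 10% = £846.50. Traveler pays £1292.50; OOP now £1292.50. Plan pays £8911 − £1292.50 = £7618.50.
#2 (£1100): 10% coinsurance on £1100 = £110. Traveler owes £110 (running OOP £1402.50). Plan pays £1100 − £110 = £990.
#3 (£12777): deductible already satisfied, so traveler's share is 10% × £12777 = £1277.70. OOP would hit £2680.20 > £1700, so the cap limits the traveler to £1700 − £1402.50 = £297.50. Plan pays £12777 − £297.50 = £12479.50.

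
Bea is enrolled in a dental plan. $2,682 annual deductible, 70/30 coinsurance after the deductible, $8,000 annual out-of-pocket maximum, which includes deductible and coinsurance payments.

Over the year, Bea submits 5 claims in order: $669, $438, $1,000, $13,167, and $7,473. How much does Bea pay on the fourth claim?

$4,352.60

Claim 1 ($669): fully absorbed by the deductible. Cost to patient: $669. OOP to date $669.
Claim 2 ($438): fully absorbed by the deductible. Patient pays $438; OOP now $1,107.
Claim 3 ($1,000): all of it applies to the deductible. Cost to patient: $1,000. OOP to date $2,107.
Claim 4 ($13,167): deductible takes $575, $12,592 remains; coinsurance $12,592 × 30% = $3,777.60. Patient pays $4,352.60; OOP now $6,459.60.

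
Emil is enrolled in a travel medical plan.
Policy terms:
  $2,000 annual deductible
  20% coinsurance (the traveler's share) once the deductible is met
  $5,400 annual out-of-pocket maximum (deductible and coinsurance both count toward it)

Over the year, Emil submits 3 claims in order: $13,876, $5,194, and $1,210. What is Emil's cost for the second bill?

Claim 1 — $13,876: $2,000 to deductible, leaving $11,876; 20% of $11,876 = $2,375.20. Traveler pays $4,375.20; OOP now $4,375.20.
Claim 2 — $5,194: deductible met; 20% of $5,194 = $1,038.80. That would push OOP to $5,414, over the $5,400 cap, so traveler pays $5,400 − $4,375.20 = $1,024.80.

$1,024.80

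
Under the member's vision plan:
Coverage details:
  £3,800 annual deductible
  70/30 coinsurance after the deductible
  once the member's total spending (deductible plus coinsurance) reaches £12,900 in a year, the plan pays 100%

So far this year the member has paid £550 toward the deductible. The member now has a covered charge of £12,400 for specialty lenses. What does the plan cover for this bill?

£6,405

£550 of the £3,800 deductible is already met, leaving £3,250.
That leaves £12,400 − £3,250 = £9,150 for coinsurance.
Member's 30% share of £9,150 is £2,745.
So the member owes £3,250 + £2,745 = £5,995 before any cap.
Year-to-date out-of-pocket becomes £550 + £5,995 = £6,545, still under the £12,900 maximum, so no cap applies.
The insurer covers the remainder: £12,400 − £5,995 = £6,405.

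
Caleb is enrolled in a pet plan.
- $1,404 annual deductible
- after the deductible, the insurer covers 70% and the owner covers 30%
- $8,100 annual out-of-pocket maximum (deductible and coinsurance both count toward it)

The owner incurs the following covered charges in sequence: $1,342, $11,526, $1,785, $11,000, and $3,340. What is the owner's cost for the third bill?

Claim 1 ($1,342): fully absorbed by the deductible. Owner pays $1,342; OOP now $1,342.
Claim 2 ($11,526): deductible takes $62, $11,464 remains; coinsurance $11,464 × 30% = $3,439.20. Owner owes $3,501.20 (running OOP $4,843.20).
Claim 3 ($1,785): 30% coinsurance on $1,785 = $535.50. Owner owes $535.50 (running OOP $5,378.70).

$535.50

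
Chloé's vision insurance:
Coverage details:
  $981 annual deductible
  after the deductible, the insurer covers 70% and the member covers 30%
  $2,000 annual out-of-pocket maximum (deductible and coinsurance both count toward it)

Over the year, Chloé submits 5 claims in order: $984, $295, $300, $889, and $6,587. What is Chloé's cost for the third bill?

Claim 1 — $984: $981 finishes the deductible; $3 goes to coinsurance; 30% of $3 = $0.90. Cost to member: $981.90. OOP to date $981.90.
Claim 2 — $295: 30% coinsurance on $295 = $88.50. Member owes $88.50 (running OOP $1,070.40).
Claim 3 — $300: deductible met; 30% of $300 = $90. Cost to member: $90. OOP to date $1,160.40.

$90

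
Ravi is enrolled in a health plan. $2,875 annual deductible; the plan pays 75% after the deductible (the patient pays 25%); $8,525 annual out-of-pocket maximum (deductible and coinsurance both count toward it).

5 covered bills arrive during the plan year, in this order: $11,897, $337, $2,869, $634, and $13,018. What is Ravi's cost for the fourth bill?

#1 ($11,897): $2,875 finishes the deductible; $9,022 goes to coinsurance; patient's 25% is $2,255.50. Patient owes $5,130.50 (running OOP $5,130.50).
#2 ($337): deductible already satisfied, so patient's share is 25% × $337 = $84.25. Patient pays $84.25; OOP now $5,214.75.
#3 ($2,869): deductible already satisfied, so patient's share is 25% × $2,869 = $717.25. Cost to patient: $717.25. OOP to date $5,932.
#4 ($634): 25% coinsurance on $634 = $158.50. Cost to patient: $158.50. OOP to date $6,090.50.

$158.50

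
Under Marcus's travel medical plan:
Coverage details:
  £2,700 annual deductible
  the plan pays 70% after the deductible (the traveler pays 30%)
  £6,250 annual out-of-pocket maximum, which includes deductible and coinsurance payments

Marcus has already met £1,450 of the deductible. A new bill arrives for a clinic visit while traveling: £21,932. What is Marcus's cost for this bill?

Remaining deductible: £2,700 − £1,450 = £1,250.
After the £1,250 deductible portion, £21,932 − £1,250 = £20,682 is subject to coinsurance.
Coinsurance: £20,682 × 30% = £6,204.60.
Traveler responsibility before any cap: £1,250 + £6,204.60 = £7,454.60.
Adding £7,454.60 to the £1,450 already spent would give £8,904.60, which exceeds the £6,250 cap; the traveler pays just £6,250 − £1,450 = £4,800.

£4,800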